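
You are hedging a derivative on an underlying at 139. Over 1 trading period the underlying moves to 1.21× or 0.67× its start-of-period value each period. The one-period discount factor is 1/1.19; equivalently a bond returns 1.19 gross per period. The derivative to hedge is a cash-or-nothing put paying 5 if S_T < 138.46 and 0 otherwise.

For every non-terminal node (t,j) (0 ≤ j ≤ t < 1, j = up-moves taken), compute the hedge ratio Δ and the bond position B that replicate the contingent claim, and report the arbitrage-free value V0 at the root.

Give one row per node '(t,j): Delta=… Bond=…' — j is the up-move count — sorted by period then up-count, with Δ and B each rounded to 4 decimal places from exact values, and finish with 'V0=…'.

Under the risk-neutral measure, an up-move has probability p* = (R−d)/(u−d) = 0.9630 and values discount at R = 1.19.
Payoff layer (t=1): V(1,0)=5.0000, V(1,1)=0.0000
Node (0,0) S=139.0000: V=(p*·0.0000+(1−p*)·5.0000)/1.19=0.1556; Δ=(0.0000−5.0000)/(168.1900−93.1300)=-0.0666; B=V−Δ·S=9.4149
The time-0 hedge costs 0.1556, which is the no-arbitrage price.

(0,0): Delta=-0.0666 Bond=9.4149
V0=0.1556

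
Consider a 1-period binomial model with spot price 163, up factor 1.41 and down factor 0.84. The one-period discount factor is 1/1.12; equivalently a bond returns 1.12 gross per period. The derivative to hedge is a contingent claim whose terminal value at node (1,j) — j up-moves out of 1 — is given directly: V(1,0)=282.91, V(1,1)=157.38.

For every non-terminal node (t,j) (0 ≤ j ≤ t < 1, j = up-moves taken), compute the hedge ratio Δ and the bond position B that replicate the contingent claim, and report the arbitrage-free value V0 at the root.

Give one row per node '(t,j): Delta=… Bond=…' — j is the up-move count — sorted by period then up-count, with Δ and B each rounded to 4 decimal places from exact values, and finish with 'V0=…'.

Risk-neutral probability p* = (R−d)/(u−d) = (1.12−0.84)/(1.41−0.84) = 0.4912.
Terminal values V(1,·): V(1,0)=282.9100, V(1,1)=157.3800
Node (0,0) S=163.0000: V=(p*·157.3800+(1−p*)·282.9100)/1.12=197.5412; Δ=(157.3800−282.9100)/(229.8300−136.9200)=-1.3511; B=V−Δ·S=417.7693
Self-financing check: at every node Δ·S+B equals the discounted successor values.

(0,0): Delta=-1.3511 Bond=417.7693
V0=197.5412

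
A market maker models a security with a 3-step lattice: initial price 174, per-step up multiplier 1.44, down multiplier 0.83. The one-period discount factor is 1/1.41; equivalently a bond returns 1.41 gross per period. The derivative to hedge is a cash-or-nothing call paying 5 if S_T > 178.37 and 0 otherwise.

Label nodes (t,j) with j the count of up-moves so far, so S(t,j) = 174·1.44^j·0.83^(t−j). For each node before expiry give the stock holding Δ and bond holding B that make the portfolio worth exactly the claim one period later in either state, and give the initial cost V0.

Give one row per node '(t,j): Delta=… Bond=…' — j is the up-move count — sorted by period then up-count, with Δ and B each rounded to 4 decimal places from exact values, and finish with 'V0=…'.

(0,0): Delta=0.0022 Bond=1.3856
(1,0): Delta=0.0383 Bond=-3.2537
(1,1): Delta=0.0011 Bond=2.2230
(2,0): Delta=0.0000 Bond=0.0000
(2,1): Delta=0.0394 Bond=-4.8250
(2,2): Delta=0.0000 Bond=3.5461
V0=1.7711

Since d<R<u, set p* = (R−d)/(u−d) = 0.9508; price each node as the discounted p*-expectation of its children.
At expiry t=3: V(3,0)=0.0000, V(3,1)=0.0000, V(3,2)=5.0000, V(3,3)=5.0000
Node (2,0) S=119.8686: V=(p*·0.0000+(1−p*)·0.0000)/1.41=0.0000; Δ=(0.0000−0.0000)/(172.6108−99.4909)=0.0000; B=V−Δ·S=0.0000
Node (2,1) S=207.9648: V=(p*·5.0000+(1−p*)·0.0000)/1.41=3.3717; Δ=(5.0000−0.0000)/(299.4693−172.6108)=0.0394; B=V−Δ·S=-4.8250
Node (2,2) S=360.8064: V=(p*·5.0000+(1−p*)·5.0000)/1.41=3.5461; Δ=(5.0000−5.0000)/(519.5612−299.4693)=0.0000; B=V−Δ·S=3.5461
Node (1,0) S=144.4200: V=(p*·3.3717+(1−p*)·0.0000)/1.41=2.2737; Δ=(3.3717−0.0000)/(207.9648−119.8686)=0.0383; B=V−Δ·S=-3.2537
Node (1,1) S=250.5600: V=(p*·3.5461+(1−p*)·3.3717)/1.41=2.5089; Δ=(3.5461−3.3717)/(360.8064−207.9648)=0.0011; B=V−Δ·S=2.2230
Node (0,0) S=174.0000: V=(p*·2.5089+(1−p*)·2.2737)/1.41=1.7711; Δ=(2.5089−2.2737)/(250.5600−144.4200)=0.0022; B=V−Δ·S=1.3856
Each (Δ,B) replicates both successor values, so the strategy is self-financing and V0 is arbitrage-free.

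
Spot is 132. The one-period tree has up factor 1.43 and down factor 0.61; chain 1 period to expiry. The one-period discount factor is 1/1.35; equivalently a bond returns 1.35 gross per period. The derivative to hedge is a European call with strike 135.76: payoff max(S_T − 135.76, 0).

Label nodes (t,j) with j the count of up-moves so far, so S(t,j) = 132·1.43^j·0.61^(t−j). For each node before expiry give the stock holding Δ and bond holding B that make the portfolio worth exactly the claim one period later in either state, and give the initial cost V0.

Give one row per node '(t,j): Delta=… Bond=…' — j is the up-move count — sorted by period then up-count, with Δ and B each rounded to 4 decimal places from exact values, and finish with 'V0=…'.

(0,0): Delta=0.4897 Bond=-29.2051
V0=35.4291

Under the risk-neutral measure, an up-move has probability p* = (R−d)/(u−d) = 0.9024 and values discount at R = 1.35.
Terminal values V(1,·): V(1,0)=0.0000, V(1,1)=53.0000
Node (0,0) S=132.0000: V=(p*·53.0000+(1−p*)·0.0000)/1.35=35.4291; Δ=(53.0000−0.0000)/(188.7600−80.5200)=0.4897; B=V−Δ·S=-29.2051
Each (Δ,B) replicates both successor values, so the strategy is self-financing and V0 is arbitrage-free.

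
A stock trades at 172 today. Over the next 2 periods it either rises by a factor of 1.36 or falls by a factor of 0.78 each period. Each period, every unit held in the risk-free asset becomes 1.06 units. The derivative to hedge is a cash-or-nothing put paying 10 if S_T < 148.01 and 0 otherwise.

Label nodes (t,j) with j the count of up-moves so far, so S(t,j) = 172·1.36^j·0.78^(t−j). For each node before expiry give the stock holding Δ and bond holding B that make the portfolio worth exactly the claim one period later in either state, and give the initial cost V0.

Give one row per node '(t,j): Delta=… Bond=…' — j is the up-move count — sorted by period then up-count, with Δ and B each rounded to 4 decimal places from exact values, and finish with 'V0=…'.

Since d<R<u, set p* = (R−d)/(u−d) = 0.4828; price each node as the discounted p*-expectation of its children.
Terminal values V(2,·): V(2,0)=10.0000, V(2,1)=0.0000, V(2,2)=0.0000
  t=1,j=0: stock 134.1600 → up 182.4576 (V=0.0000), down 104.6448 (V=10.0000). Price 4.8796; hedge Δ=-0.1285, bond B=22.1210.
  t=1,j=1: stock 233.9200 → up 318.1312 (V=0.0000), down 182.4576 (V=0.0000). Price 0.0000; hedge Δ=0.0000, bond B=0.0000.
  t=0,j=0: stock 172.0000 → up 233.9200 (V=0.0000), down 134.1600 (V=4.8796). Price 2.3811; hedge Δ=-0.0489, bond B=10.7942.
The time-0 hedge costs 2.3811, which is the no-arbitrage price.

(0,0): Delta=-0.0489 Bond=10.7942
(1,0): Delta=-0.1285 Bond=22.1210
(1,1): Delta=0.0000 Bond=0.0000
V0=2.3811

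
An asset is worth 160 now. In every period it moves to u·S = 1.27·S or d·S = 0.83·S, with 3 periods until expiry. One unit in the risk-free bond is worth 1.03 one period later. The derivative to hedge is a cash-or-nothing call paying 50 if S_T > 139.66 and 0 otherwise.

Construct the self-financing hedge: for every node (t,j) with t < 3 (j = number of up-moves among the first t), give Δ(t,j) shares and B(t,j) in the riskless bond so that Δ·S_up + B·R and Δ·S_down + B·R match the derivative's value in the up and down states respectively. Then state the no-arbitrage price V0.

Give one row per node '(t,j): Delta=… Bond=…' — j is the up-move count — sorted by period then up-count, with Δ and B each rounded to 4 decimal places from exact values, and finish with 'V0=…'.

Since d<R<u, set p* = (R−d)/(u−d) = 0.4545; price each node as the discounted p*-expectation of its children.
Payoff layer (t=3): V(3,0)=0.0000, V(3,1)=50.0000, V(3,2)=50.0000, V(3,3)=50.0000
(2,0): S=110.2240. Δ = (V_up−V_dn)/(S_up−S_dn) = (50.0000−0.0000)/(139.9845−91.4859) = 1.0310. V = [p*·50.0000 + (1−p*)·0.0000]/1.03 = 22.0653. B = V − Δ·S = -91.5711.
(2,1): S=168.6560. Δ = (V_up−V_dn)/(S_up−S_dn) = (50.0000−50.0000)/(214.1931−139.9845) = 0.0000. V = [p*·50.0000 + (1−p*)·50.0000]/1.03 = 48.5437. B = V − Δ·S = 48.5437.
(2,2): S=258.0640. Δ = (V_up−V_dn)/(S_up−S_dn) = (50.0000−50.0000)/(327.7413−214.1931) = 0.0000. V = [p*·50.0000 + (1−p*)·50.0000]/1.03 = 48.5437. B = V − Δ·S = 48.5437.
(1,0): S=132.8000. Δ = (V_up−V_dn)/(S_up−S_dn) = (48.5437−22.0653)/(168.6560−110.2240) = 0.4531. V = [p*·48.5437 + (1−p*)·22.0653]/1.03 = 33.1077. B = V − Δ·S = -27.0704.
(1,1): S=203.2000. Δ = (V_up−V_dn)/(S_up−S_dn) = (48.5437−48.5437)/(258.0640−168.6560) = 0.0000. V = [p*·48.5437 + (1−p*)·48.5437]/1.03 = 47.1298. B = V − Δ·S = 47.1298.
(0,0): S=160.0000. Δ = (V_up−V_dn)/(S_up−S_dn) = (47.1298−33.1077)/(203.2000−132.8000) = 0.1992. V = [p*·47.1298 + (1−p*)·33.1077]/1.03 = 38.3314. B = V − Δ·S = 6.4631.
Each (Δ,B) replicates both successor values, so the strategy is self-financing and V0 is arbitrage-free.

(0,0): Delta=0.1992 Bond=6.4631
(1,0): Delta=0.4531 Bond=-27.0704
(1,1): Delta=0.0000 Bond=47.1298
(2,0): Delta=1.0310 Bond=-91.5711
(2,1): Delta=0.0000 Bond=48.5437
(2,2): Delta=0.0000 Bond=48.5437
V0=38.3314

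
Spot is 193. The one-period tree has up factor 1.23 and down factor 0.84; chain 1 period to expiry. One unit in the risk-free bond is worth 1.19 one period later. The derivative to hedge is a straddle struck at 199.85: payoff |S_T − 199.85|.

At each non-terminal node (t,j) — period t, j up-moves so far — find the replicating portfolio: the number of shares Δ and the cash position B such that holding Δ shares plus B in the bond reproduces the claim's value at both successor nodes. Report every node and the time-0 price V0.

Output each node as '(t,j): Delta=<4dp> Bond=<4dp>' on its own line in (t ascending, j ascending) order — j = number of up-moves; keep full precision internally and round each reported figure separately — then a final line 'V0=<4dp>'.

(0,0): Delta=-0.0025 Bond=32.0498
V0=31.5626

Under the risk-neutral measure, an up-move has probability p* = (R−d)/(u−d) = 0.8974 and values discount at R = 1.19.
Terminal payoffs: V(1,0)=37.7300, V(1,1)=37.5400
(0,0): S=193.0000. Δ = (V_up−V_dn)/(S_up−S_dn) = (37.5400−37.7300)/(237.3900−162.1200) = -0.0025. V = [p*·37.5400 + (1−p*)·37.7300]/1.19 = 31.5626. B = V − Δ·S = 32.0498.
The time-0 hedge costs 31.5626, which is the no-arbitrage price.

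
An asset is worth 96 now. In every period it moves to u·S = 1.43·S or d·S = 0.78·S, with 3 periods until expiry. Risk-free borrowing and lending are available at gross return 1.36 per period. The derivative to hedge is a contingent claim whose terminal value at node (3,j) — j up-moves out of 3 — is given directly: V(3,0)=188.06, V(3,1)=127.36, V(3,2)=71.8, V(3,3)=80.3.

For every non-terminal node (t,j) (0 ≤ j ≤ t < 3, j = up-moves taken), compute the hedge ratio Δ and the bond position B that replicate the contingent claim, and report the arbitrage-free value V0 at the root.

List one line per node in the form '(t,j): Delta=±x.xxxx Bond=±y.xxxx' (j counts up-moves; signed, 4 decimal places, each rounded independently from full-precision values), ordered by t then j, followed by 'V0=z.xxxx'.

(0,0): Delta=-0.0400 Bond=35.5257
(1,0): Delta=-0.8477 Bond=108.7982
(1,1): Delta=0.0132 Bond=41.0153
(2,0): Delta=-1.5989 Bond=191.8382
(2,1): Delta=-0.7983 Bond=142.6706
(2,2): Delta=0.0666 Bond=45.2941
V0=31.6877

The replicating-portfolio and risk-neutral prices coincide; use p* = (1.36−0.78)/(1.43−0.78) = 0.8923 for the latter.
At expiry t=3: V(3,0)=188.0600, V(3,1)=127.3600, V(3,2)=71.8000, V(3,3)=80.3000
  t=2,j=0: stock 58.4064 → up 83.5212 (V=127.3600), down 45.5570 (V=188.0600). Price 98.4536; hedge Δ=-1.5989, bond B=191.8382.
  t=2,j=1: stock 107.0784 → up 153.1221 (V=71.8000), down 83.5212 (V=127.3600). Price 57.1937; hedge Δ=-0.7983, bond B=142.6706.
  t=2,j=2: stock 196.3104 → up 280.7239 (V=80.3000), down 153.1221 (V=71.8000). Price 58.3710; hedge Δ=0.0666, bond B=45.2941.
  t=1,j=0: stock 74.8800 → up 107.0784 (V=57.1937), down 58.4064 (V=98.4536). Price 45.3214; hedge Δ=-0.8477, bond B=108.7982.
  t=1,j=1: stock 137.2800 → up 196.3104 (V=58.3710), down 107.0784 (V=57.1937). Price 42.8267; hedge Δ=0.0132, bond B=41.0153.
  t=0,j=0: stock 96.0000 → up 137.2800 (V=42.8267), down 74.8800 (V=45.3214). Price 31.6877; hedge Δ=-0.0400, bond B=35.5257.
Check: Δ(0,0)·S0 + B(0,0) = 31.6877 = V0.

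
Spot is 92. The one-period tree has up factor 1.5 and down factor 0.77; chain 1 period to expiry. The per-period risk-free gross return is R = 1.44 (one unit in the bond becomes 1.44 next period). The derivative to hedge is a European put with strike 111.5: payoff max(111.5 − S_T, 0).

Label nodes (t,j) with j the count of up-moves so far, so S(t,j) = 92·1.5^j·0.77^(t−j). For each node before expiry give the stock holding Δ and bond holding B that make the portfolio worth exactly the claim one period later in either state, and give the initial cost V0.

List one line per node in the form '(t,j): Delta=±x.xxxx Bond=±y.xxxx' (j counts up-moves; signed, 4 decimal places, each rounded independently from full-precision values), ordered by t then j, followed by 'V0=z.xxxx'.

(0,0): Delta=-0.6054 Bond=58.0194
V0=2.3208

No-arbitrage ⇒ martingale measure with p* = (R−d)/(u−d) = 0.9178.
Terminal values V(1,·): V(1,0)=40.6600, V(1,1)=0.0000
(0,0): S=92.0000. Δ = (V_up−V_dn)/(S_up−S_dn) = (0.0000−40.6600)/(138.0000−70.8400) = -0.6054. V = [p*·0.0000 + (1−p*)·40.6600]/1.44 = 2.3208. B = V − Δ·S = 58.0194.
The time-0 hedge costs 2.3208, which is the no-arbitrage price.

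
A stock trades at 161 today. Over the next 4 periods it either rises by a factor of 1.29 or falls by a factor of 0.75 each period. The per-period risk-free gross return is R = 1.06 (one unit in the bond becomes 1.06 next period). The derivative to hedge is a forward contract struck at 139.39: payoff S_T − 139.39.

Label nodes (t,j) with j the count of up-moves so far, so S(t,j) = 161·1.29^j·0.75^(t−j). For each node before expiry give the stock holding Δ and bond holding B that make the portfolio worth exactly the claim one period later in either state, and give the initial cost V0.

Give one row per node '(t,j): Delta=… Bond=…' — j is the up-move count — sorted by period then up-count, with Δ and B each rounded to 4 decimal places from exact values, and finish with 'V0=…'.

Since d<R<u, set p* = (R−d)/(u−d) = 0.5741; price each node as the discounted p*-expectation of its children.
Payoff layer (t=4): V(4,0)=-88.4486, V(4,1)=-51.7708, V(4,2)=11.3151, V(4,3)=119.8227, V(4,4)=306.4558
(3,0): S=67.9219. Δ = (V_up−V_dn)/(S_up−S_dn) = (-51.7708−-88.4486)/(87.6192−50.9414) = 1.0000. V = [p*·-51.7708 + (1−p*)·-88.4486]/1.06 = -63.5781. B = V − Δ·S = -131.5000.
(3,1): S=116.8256. Δ = (V_up−V_dn)/(S_up−S_dn) = (11.3151−-51.7708)/(150.7051−87.6192) = 1.0000. V = [p*·11.3151 + (1−p*)·-51.7708]/1.06 = -14.6744. B = V − Δ·S = -131.5000.
(3,2): S=200.9401. Δ = (V_up−V_dn)/(S_up−S_dn) = (119.8227−11.3151)/(259.2127−150.7051) = 1.0000. V = [p*·119.8227 + (1−p*)·11.3151]/1.06 = 69.4401. B = V − Δ·S = -131.5000.
(3,3): S=345.6169. Δ = (V_up−V_dn)/(S_up−S_dn) = (306.4558−119.8227)/(445.8458−259.2127) = 1.0000. V = [p*·306.4558 + (1−p*)·119.8227]/1.06 = 214.1169. B = V − Δ·S = -131.5000.
(2,0): S=90.5625. Δ = (V_up−V_dn)/(S_up−S_dn) = (-14.6744−-63.5781)/(116.8256−67.9219) = 1.0000. V = [p*·-14.6744 + (1−p*)·-63.5781]/1.06 = -33.4941. B = V − Δ·S = -124.0566.
(2,1): S=155.7675. Δ = (V_up−V_dn)/(S_up−S_dn) = (69.4401−-14.6744)/(200.9401−116.8256) = 1.0000. V = [p*·69.4401 + (1−p*)·-14.6744]/1.06 = 31.7109. B = V − Δ·S = -124.0566.
(2,2): S=267.9201. Δ = (V_up−V_dn)/(S_up−S_dn) = (214.1169−69.4401)/(345.6169−200.9401) = 1.0000. V = [p*·214.1169 + (1−p*)·69.4401]/1.06 = 143.8635. B = V − Δ·S = -124.0566.
(1,0): S=120.7500. Δ = (V_up−V_dn)/(S_up−S_dn) = (31.7109−-33.4941)/(155.7675−90.5625) = 1.0000. V = [p*·31.7109 + (1−p*)·-33.4941]/1.06 = 3.7155. B = V − Δ·S = -117.0345.
(1,1): S=207.6900. Δ = (V_up−V_dn)/(S_up−S_dn) = (143.8635−31.7109)/(267.9201−155.7675) = 1.0000. V = [p*·143.8635 + (1−p*)·31.7109]/1.06 = 90.6555. B = V − Δ·S = -117.0345.
(0,0): S=161.0000. Δ = (V_up−V_dn)/(S_up−S_dn) = (90.6555−3.7155)/(207.6900−120.7500) = 1.0000. V = [p*·90.6555 + (1−p*)·3.7155]/1.06 = 50.5901. B = V − Δ·S = -110.4099.
Check: Δ(0,0)·S0 + B(0,0) = 50.5901 = V0.

(0,0): Delta=1.0000 Bond=-110.4099
(1,0): Delta=1.0000 Bond=-117.0345
(1,1): Delta=1.0000 Bond=-117.0345
(2,0): Delta=1.0000 Bond=-124.0566
(2,1): Delta=1.0000 Bond=-124.0566
(2,2): Delta=1.0000 Bond=-124.0566
(3,0): Delta=1.0000 Bond=-131.5000
(3,1): Delta=1.0000 Bond=-131.5000
(3,2): Delta=1.0000 Bond=-131.5000
(3,3): Delta=1.0000 Bond=-131.5000
V0=50.5901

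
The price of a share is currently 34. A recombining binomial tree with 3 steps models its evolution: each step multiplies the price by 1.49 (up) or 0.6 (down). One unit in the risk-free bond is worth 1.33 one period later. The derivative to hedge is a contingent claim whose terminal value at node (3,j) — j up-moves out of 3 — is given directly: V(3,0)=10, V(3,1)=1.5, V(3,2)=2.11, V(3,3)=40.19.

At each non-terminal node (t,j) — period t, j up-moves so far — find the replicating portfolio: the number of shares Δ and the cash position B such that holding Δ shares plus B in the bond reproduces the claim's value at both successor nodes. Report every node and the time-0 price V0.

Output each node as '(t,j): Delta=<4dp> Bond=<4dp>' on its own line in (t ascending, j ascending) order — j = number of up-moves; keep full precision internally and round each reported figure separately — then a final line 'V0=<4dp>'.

No-arbitrage ⇒ martingale measure with p* = (R−d)/(u−d) = 0.8202.
Terminal values V(3,·): V(3,0)=10.0000, V(3,1)=1.5000, V(3,2)=2.1100, V(3,3)=40.1900
  t=2,j=0: stock 12.2400 → up 18.2376 (V=1.5000), down 7.3440 (V=10.0000). Price 2.2768; hedge Δ=-0.7803, bond B=11.8273.
  t=2,j=1: stock 30.3960 → up 45.2900 (V=2.1100), down 18.2376 (V=1.5000). Price 1.5040; hedge Δ=0.0225, bond B=0.8186.
  t=2,j=2: stock 75.4834 → up 112.4703 (V=40.1900), down 45.2900 (V=2.1100). Price 25.0708; hedge Δ=0.5668, bond B=-17.7157.
  t=1,j=0: stock 20.4000 → up 30.3960 (V=1.5040), down 12.2400 (V=2.2768). Price 1.2353; hedge Δ=-0.0426, bond B=2.1035.
  t=1,j=1: stock 50.6600 → up 75.4834 (V=25.0708), down 30.3960 (V=1.5040). Price 15.6647; hedge Δ=0.5227, bond B=-10.8148.
  t=0,j=0: stock 34.0000 → up 50.6600 (V=15.6647), down 20.4000 (V=1.2353). Price 9.8276; hedge Δ=0.4768, bond B=-6.3853.
Self-financing check: at every node Δ·S+B equals the discounted successor values.

(0,0): Delta=0.4768 Bond=-6.3853
(1,0): Delta=-0.0426 Bond=2.1035
(1,1): Delta=0.5227 Bond=-10.8148
(2,0): Delta=-0.7803 Bond=11.8273
(2,1): Delta=0.0225 Bond=0.8186
(2,2): Delta=0.5668 Bond=-17.7157
V0=9.8276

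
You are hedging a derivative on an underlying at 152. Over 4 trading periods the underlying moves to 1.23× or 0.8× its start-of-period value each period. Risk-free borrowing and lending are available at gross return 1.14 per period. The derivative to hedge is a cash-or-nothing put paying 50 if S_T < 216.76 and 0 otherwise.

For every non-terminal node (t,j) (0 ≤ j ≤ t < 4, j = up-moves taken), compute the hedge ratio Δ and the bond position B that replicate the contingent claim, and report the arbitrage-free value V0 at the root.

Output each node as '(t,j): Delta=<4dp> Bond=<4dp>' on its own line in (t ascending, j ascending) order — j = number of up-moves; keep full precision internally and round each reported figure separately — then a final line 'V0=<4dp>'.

Risk-neutral probability p* = (R−d)/(u−d) = (1.14−0.8)/(1.23−0.8) = 0.7907.
At expiry t=4: V(4,0)=50.0000, V(4,1)=50.0000, V(4,2)=50.0000, V(4,3)=0.0000, V(4,4)=0.0000
  t=3,j=0: stock 77.8240 → up 95.7235 (V=50.0000), down 62.2592 (V=50.0000). Price 43.8596; hedge Δ=0.0000, bond B=43.8596.
  t=3,j=1: stock 119.6544 → up 147.1749 (V=50.0000), down 95.7235 (V=50.0000). Price 43.8596; hedge Δ=0.0000, bond B=43.8596.
  t=3,j=2: stock 183.9686 → up 226.2814 (V=0.0000), down 147.1749 (V=50.0000). Price 9.1799; hedge Δ=-0.6321, bond B=125.4590.
  t=3,j=3: stock 282.8518 → up 347.9077 (V=0.0000), down 226.2814 (V=0.0000). Price 0.0000; hedge Δ=0.0000, bond B=0.0000.
  t=2,j=0: stock 97.2800 → up 119.6544 (V=43.8596), down 77.8240 (V=43.8596). Price 38.4734; hedge Δ=0.0000, bond B=38.4734.
  t=2,j=1: stock 149.5680 → up 183.9686 (V=9.1799), down 119.6544 (V=43.8596). Price 14.4197; hedge Δ=-0.5392, bond B=95.0702.
  t=2,j=2: stock 229.9608 → up 282.8518 (V=0.0000), down 183.9686 (V=9.1799). Price 1.6854; hedge Δ=-0.0928, bond B=23.0341.
  t=1,j=0: stock 121.6000 → up 149.5680 (V=14.4197), down 97.2800 (V=38.4734). Price 17.0651; hedge Δ=-0.4600, bond B=73.0038.
  t=1,j=1: stock 186.9600 → up 229.9608 (V=1.6854), down 149.5680 (V=14.4197). Price 3.8164; hedge Δ=-0.1584, bond B=33.4311.
  t=0,j=0: stock 152.0000 → up 186.9600 (V=3.8164), down 121.6000 (V=17.0651). Price 5.7802; hedge Δ=-0.2027, bond B=36.5910.
Root portfolio cost Δ·152+B reproduces V0=5.7802.

(0,0): Delta=-0.2027 Bond=36.5910
(1,0): Delta=-0.4600 Bond=73.0038
(1,1): Delta=-0.1584 Bond=33.4311
(2,0): Delta=0.0000 Bond=38.4734
(2,1): Delta=-0.5392 Bond=95.0702
(2,2): Delta=-0.0928 Bond=23.0341
(3,0): Delta=0.0000 Bond=43.8596
(3,1): Delta=0.0000 Bond=43.8596
(3,2): Delta=-0.6321 Bond=125.4590
(3,3): Delta=0.0000 Bond=0.0000
V0=5.7802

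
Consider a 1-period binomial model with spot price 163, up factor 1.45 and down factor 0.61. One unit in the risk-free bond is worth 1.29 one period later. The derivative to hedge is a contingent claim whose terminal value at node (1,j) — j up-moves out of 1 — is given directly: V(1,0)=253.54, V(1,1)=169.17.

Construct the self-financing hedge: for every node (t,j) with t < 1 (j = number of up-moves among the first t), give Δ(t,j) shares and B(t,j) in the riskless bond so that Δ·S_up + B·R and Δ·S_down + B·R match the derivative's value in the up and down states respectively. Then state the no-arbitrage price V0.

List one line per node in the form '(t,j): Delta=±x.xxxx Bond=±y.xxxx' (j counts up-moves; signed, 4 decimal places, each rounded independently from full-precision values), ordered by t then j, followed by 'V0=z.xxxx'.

(0,0): Delta=-0.6162 Bond=244.0377
V0=143.5973

The replicating-portfolio and risk-neutral prices coincide; use p* = (1.29−0.61)/(1.45−0.61) = 0.8095 for the latter.
Terminal values V(1,·): V(1,0)=253.5400, V(1,1)=169.1700
  t=0,j=0: stock 163.0000 → up 236.3500 (V=169.1700), down 99.4300 (V=253.5400). Price 143.5973; hedge Δ=-0.6162, bond B=244.0377.
Each (Δ,B) replicates both successor values, so the strategy is self-financing and V0 is arbitrage-free.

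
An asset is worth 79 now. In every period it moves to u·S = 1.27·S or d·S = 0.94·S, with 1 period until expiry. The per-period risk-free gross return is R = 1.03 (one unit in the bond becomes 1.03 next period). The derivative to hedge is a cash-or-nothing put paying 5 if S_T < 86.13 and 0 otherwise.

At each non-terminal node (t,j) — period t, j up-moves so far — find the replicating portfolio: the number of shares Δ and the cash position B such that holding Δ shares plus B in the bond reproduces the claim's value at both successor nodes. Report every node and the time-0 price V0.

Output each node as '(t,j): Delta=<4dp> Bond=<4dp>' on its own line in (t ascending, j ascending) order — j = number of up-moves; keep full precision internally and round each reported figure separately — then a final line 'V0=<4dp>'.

Risk-neutral probability p* = (R−d)/(u−d) = (1.03−0.94)/(1.27−0.94) = 0.2727.
Terminal values V(1,·): V(1,0)=5.0000, V(1,1)=0.0000
  t=0,j=0: stock 79.0000 → up 100.3300 (V=0.0000), down 74.2600 (V=5.0000). Price 3.5305; hedge Δ=-0.1918, bond B=18.6820.
Each (Δ,B) replicates both successor values, so the strategy is self-financing and V0 is arbitrage-free.

(0,0): Delta=-0.1918 Bond=18.6820
V0=3.5305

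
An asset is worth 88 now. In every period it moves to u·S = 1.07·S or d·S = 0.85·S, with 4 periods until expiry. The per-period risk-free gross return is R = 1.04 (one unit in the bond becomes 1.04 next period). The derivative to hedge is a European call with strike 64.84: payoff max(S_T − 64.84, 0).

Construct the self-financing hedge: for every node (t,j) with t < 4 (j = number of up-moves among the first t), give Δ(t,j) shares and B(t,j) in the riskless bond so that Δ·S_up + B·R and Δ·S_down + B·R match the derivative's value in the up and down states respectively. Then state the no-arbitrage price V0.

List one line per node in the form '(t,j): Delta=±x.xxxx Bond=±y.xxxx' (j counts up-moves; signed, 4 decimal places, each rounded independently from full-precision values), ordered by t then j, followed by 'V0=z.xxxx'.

(0,0): Delta=0.9831 Bond=-53.8801
(1,0): Delta=0.8948 Bond=-49.4276
(1,1): Delta=0.9942 Bond=-57.0786
(2,0): Delta=0.4721 Bond=-24.5345
(2,1): Delta=0.9478 Bond=-55.6473
(2,2): Delta=1.0000 Bond=-59.9482
(3,0): Delta=0.0000 Bond=0.0000
(3,1): Delta=0.5314 Bond=-29.5447
(3,2): Delta=1.0000 Bond=-62.3462
(3,3): Delta=1.0000 Bond=-62.3462
V0=32.6326

Risk-neutral probability p* = (R−d)/(u−d) = (1.04−0.85)/(1.07−0.85) = 0.8636.
At expiry t=4: V(4,0)=0.0000, V(4,1)=0.0000, V(4,2)=7.9527, V(4,3)=26.7932, V(4,4)=50.5100
  t=3,j=0: stock 54.0430 → up 57.8260 (V=0.0000), down 45.9365 (V=0.0000). Price 0.0000; hedge Δ=0.0000, bond B=0.0000.
  t=3,j=1: stock 68.0306 → up 72.7927 (V=7.9527), down 57.8260 (V=0.0000). Price 6.6041; hedge Δ=0.5314, bond B=-29.5447.
  t=3,j=2: stock 85.6385 → up 91.6332 (V=26.7932), down 72.7927 (V=7.9527). Price 23.2924; hedge Δ=1.0000, bond B=-62.3462.
  t=3,j=3: stock 107.8038 → up 115.3500 (V=50.5100), down 91.6332 (V=26.7932). Price 45.4576; hedge Δ=1.0000, bond B=-62.3462.
  t=2,j=0: stock 63.5800 → up 68.0306 (V=6.6041), down 54.0430 (V=0.0000). Price 5.4842; hedge Δ=0.4721, bond B=-24.5345.
  t=2,j=1: stock 80.0360 → up 85.6385 (V=23.2924), down 68.0306 (V=6.6041). Price 20.2084; hedge Δ=0.9478, bond B=-55.6473.
  t=2,j=2: stock 100.7512 → up 107.8038 (V=45.4576), down 85.6385 (V=23.2924). Price 40.8030; hedge Δ=1.0000, bond B=-59.9482.
  t=1,j=0: stock 74.8000 → up 80.0360 (V=20.2084), down 63.5800 (V=5.4842). Price 17.5005; hedge Δ=0.8948, bond B=-49.4276.
  t=1,j=1: stock 94.1600 → up 100.7512 (V=40.8030), down 80.0360 (V=20.2084). Price 36.5333; hedge Δ=0.9942, bond B=-57.0786.
  t=0,j=0: stock 88.0000 → up 94.1600 (V=36.5333), down 74.8000 (V=17.5005). Price 32.6326; hedge Δ=0.9831, bond B=-53.8801.
Each (Δ,B) replicates both successor values, so the strategy is self-financing and V0 is arbitrage-free.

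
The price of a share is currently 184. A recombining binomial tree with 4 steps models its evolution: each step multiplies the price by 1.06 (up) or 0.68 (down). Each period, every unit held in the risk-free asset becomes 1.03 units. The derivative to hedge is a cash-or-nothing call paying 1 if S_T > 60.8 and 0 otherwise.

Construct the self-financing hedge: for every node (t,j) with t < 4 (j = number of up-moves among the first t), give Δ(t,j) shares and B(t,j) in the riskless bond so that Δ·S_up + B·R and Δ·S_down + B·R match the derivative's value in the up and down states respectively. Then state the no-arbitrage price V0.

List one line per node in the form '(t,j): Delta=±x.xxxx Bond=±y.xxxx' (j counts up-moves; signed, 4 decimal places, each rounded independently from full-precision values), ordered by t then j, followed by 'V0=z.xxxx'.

No-arbitrage ⇒ martingale measure with p* = (R−d)/(u−d) = 0.9211.
Terminal payoffs: V(4,0)=0.0000, V(4,1)=1.0000, V(4,2)=1.0000, V(4,3)=1.0000, V(4,4)=1.0000
(3,0): S=57.8555. Δ = (V_up−V_dn)/(S_up−S_dn) = (1.0000−0.0000)/(61.3268−39.3417) = 0.0455. V = [p*·1.0000 + (1−p*)·0.0000]/1.03 = 0.8942. B = V − Δ·S = -1.7374.
(3,1): S=90.1865. Δ = (V_up−V_dn)/(S_up−S_dn) = (1.0000−1.0000)/(95.5977−61.3268) = 0.0000. V = [p*·1.0000 + (1−p*)·1.0000]/1.03 = 0.9709. B = V − Δ·S = 0.9709.
(3,2): S=140.5848. Δ = (V_up−V_dn)/(S_up−S_dn) = (1.0000−1.0000)/(149.0199−95.5977) = 0.0000. V = [p*·1.0000 + (1−p*)·1.0000]/1.03 = 0.9709. B = V − Δ·S = 0.9709.
(3,3): S=219.1469. Δ = (V_up−V_dn)/(S_up−S_dn) = (1.0000−1.0000)/(232.2958−149.0199) = 0.0000. V = [p*·1.0000 + (1−p*)·1.0000]/1.03 = 0.9709. B = V − Δ·S = 0.9709.
(2,0): S=85.0816. Δ = (V_up−V_dn)/(S_up−S_dn) = (0.9709−0.8942)/(90.1865−57.8555) = 0.0024. V = [p*·0.9709 + (1−p*)·0.8942]/1.03 = 0.9367. B = V − Δ·S = 0.7350.
(2,1): S=132.6272. Δ = (V_up−V_dn)/(S_up−S_dn) = (0.9709−0.9709)/(140.5848−90.1865) = 0.0000. V = [p*·0.9709 + (1−p*)·0.9709]/1.03 = 0.9426. B = V − Δ·S = 0.9426.
(2,2): S=206.7424. Δ = (V_up−V_dn)/(S_up−S_dn) = (0.9709−0.9709)/(219.1469−140.5848) = 0.0000. V = [p*·0.9709 + (1−p*)·0.9709]/1.03 = 0.9426. B = V − Δ·S = 0.9426.
(1,0): S=125.1200. Δ = (V_up−V_dn)/(S_up−S_dn) = (0.9426−0.9367)/(132.6272−85.0816) = 0.0001. V = [p*·0.9426 + (1−p*)·0.9367]/1.03 = 0.9147. B = V − Δ·S = 0.8992.
(1,1): S=195.0400. Δ = (V_up−V_dn)/(S_up−S_dn) = (0.9426−0.9426)/(206.7424−132.6272) = 0.0000. V = [p*·0.9426 + (1−p*)·0.9426]/1.03 = 0.9151. B = V − Δ·S = 0.9151.
(0,0): S=184.0000. Δ = (V_up−V_dn)/(S_up−S_dn) = (0.9151−0.9147)/(195.0400−125.1200) = 0.0000. V = [p*·0.9151 + (1−p*)·0.9147]/1.03 = 0.8885. B = V − Δ·S = 0.8873.
Check: Δ(0,0)·S0 + B(0,0) = 0.8885 = V0.

(0,0): Delta=0.0000 Bond=0.8873
(1,0): Delta=0.0001 Bond=0.8992
(1,1): Delta=0.0000 Bond=0.9151
(2,0): Delta=0.0024 Bond=0.7350
(2,1): Delta=0.0000 Bond=0.9426
(2,2): Delta=0.0000 Bond=0.9426
(3,0): Delta=0.0455 Bond=-1.7374
(3,1): Delta=0.0000 Bond=0.9709
(3,2): Delta=0.0000 Bond=0.9709
(3,3): Delta=0.0000 Bond=0.9709
V0=0.8885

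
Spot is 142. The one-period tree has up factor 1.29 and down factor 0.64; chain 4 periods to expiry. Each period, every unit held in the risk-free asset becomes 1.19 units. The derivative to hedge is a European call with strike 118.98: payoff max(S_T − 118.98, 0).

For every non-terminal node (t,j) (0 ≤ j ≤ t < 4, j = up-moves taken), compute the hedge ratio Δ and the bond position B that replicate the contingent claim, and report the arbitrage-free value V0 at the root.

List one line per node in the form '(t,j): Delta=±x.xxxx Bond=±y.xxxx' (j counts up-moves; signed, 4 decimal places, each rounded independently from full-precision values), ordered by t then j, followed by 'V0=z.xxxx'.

Risk-neutral probability p* = (R−d)/(u−d) = (1.19−0.64)/(1.29−0.64) = 0.8462.
At expiry t=4: V(4,0)=0.0000, V(4,1)=0.0000, V(4,2)=0.0000, V(4,3)=76.1111, V(4,4)=274.2505
(3,0): S=37.2244. Δ = (V_up−V_dn)/(S_up−S_dn) = (0.0000−0.0000)/(48.0195−23.8236) = 0.0000. V = [p*·0.0000 + (1−p*)·0.0000]/1.19 = 0.0000. B = V − Δ·S = 0.0000.
(3,1): S=75.0305. Δ = (V_up−V_dn)/(S_up−S_dn) = (0.0000−0.0000)/(96.7894−48.0195) = 0.0000. V = [p*·0.0000 + (1−p*)·0.0000]/1.19 = 0.0000. B = V − Δ·S = 0.0000.
(3,2): S=151.2334. Δ = (V_up−V_dn)/(S_up−S_dn) = (76.1111−0.0000)/(195.0911−96.7894) = 0.7743. V = [p*·76.1111 + (1−p*)·0.0000]/1.19 = 54.1191. B = V − Δ·S = -62.9749.
(3,3): S=304.8298. Δ = (V_up−V_dn)/(S_up−S_dn) = (274.2505−76.1111)/(393.2305−195.0911) = 1.0000. V = [p*·274.2505 + (1−p*)·76.1111]/1.19 = 204.8466. B = V − Δ·S = -99.9832.
(2,0): S=58.1632. Δ = (V_up−V_dn)/(S_up−S_dn) = (0.0000−0.0000)/(75.0305−37.2244) = 0.0000. V = [p*·0.0000 + (1−p*)·0.0000]/1.19 = 0.0000. B = V − Δ·S = 0.0000.
(2,1): S=117.2352. Δ = (V_up−V_dn)/(S_up−S_dn) = (54.1191−0.0000)/(151.2334−75.0305) = 0.7102. V = [p*·54.1191 + (1−p*)·0.0000]/1.19 = 38.4816. B = V − Δ·S = -44.7785.
(2,2): S=236.3022. Δ = (V_up−V_dn)/(S_up−S_dn) = (204.8466−54.1191)/(304.8298−151.2334) = 0.9813. V = [p*·204.8466 + (1−p*)·54.1191]/1.19 = 152.6536. B = V − Δ·S = -79.2350.
(1,0): S=90.8800. Δ = (V_up−V_dn)/(S_up−S_dn) = (38.4816−0.0000)/(117.2352−58.1632) = 0.6514. V = [p*·38.4816 + (1−p*)·0.0000]/1.19 = 27.3625. B = V − Δ·S = -31.8399.
(1,1): S=183.1800. Δ = (V_up−V_dn)/(S_up−S_dn) = (152.6536−38.4816)/(236.3022−117.2352) = 0.9589. V = [p*·152.6536 + (1−p*)·38.4816]/1.19 = 113.5199. B = V − Δ·S = -62.1294.
(0,0): S=142.0000. Δ = (V_up−V_dn)/(S_up−S_dn) = (113.5199−27.3625)/(183.1800−90.8800) = 0.9335. V = [p*·113.5199 + (1−p*)·27.3625]/1.19 = 84.2562. B = V − Δ·S = -48.2937.
Self-financing check: at every node Δ·S+B equals the discounted successor values.

(0,0): Delta=0.9335 Bond=-48.2937
(1,0): Delta=0.6514 Bond=-31.8399
(1,1): Delta=0.9589 Bond=-62.1294
(2,0): Delta=0.0000 Bond=0.0000
(2,1): Delta=0.7102 Bond=-44.7785
(2,2): Delta=0.9813 Bond=-79.2350
(3,0): Delta=0.0000 Bond=0.0000
(3,1): Delta=0.0000 Bond=0.0000
(3,2): Delta=0.7743 Bond=-62.9749
(3,3): Delta=1.0000 Bond=-99.9832
V0=84.2562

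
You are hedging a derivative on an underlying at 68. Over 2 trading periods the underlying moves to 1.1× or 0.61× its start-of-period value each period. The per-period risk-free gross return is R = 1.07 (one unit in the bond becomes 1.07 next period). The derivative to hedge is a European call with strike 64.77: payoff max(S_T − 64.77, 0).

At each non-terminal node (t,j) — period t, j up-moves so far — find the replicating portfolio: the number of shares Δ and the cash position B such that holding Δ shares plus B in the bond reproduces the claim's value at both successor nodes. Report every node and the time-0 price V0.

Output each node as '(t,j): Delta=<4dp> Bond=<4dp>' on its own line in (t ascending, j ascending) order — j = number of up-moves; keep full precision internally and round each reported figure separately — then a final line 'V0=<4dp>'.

(0,0): Delta=0.4611 Bond=-17.8737
(1,0): Delta=0.0000 Bond=0.0000
(1,1): Delta=0.4777 Bond=-20.3721
V0=13.4785

Under the risk-neutral measure, an up-move has probability p* = (R−d)/(u−d) = 0.9388 and values discount at R = 1.07.
Terminal values V(2,·): V(2,0)=0.0000, V(2,1)=0.0000, V(2,2)=17.5100
(1,0): S=41.4800. Δ = (V_up−V_dn)/(S_up−S_dn) = (0.0000−0.0000)/(45.6280−25.3028) = 0.0000. V = [p*·0.0000 + (1−p*)·0.0000]/1.07 = 0.0000. B = V − Δ·S = 0.0000.
(1,1): S=74.8000. Δ = (V_up−V_dn)/(S_up−S_dn) = (17.5100−0.0000)/(82.2800−45.6280) = 0.4777. V = [p*·17.5100 + (1−p*)·0.0000]/1.07 = 15.3626. B = V − Δ·S = -20.3721.
(0,0): S=68.0000. Δ = (V_up−V_dn)/(S_up−S_dn) = (15.3626−0.0000)/(74.8000−41.4800) = 0.4611. V = [p*·15.3626 + (1−p*)·0.0000]/1.07 = 13.4785. B = V − Δ·S = -17.8737.
Check: Δ(0,0)·S0 + B(0,0) = 13.4785 = V0.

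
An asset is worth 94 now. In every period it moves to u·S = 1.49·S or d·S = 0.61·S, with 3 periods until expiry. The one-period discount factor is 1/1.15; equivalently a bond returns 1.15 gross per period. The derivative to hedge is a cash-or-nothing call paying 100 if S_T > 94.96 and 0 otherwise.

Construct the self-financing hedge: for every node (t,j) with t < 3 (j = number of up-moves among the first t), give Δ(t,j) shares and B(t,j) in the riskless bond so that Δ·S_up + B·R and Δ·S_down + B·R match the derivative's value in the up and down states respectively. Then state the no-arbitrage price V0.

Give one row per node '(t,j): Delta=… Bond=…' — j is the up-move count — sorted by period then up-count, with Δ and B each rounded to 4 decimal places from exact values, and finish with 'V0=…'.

(0,0): Delta=0.4334 Bond=3.1469
(1,0): Delta=1.0575 Bond=-32.1634
(1,1): Delta=0.2726 Bond=26.1487
(2,0): Delta=0.0000 Bond=0.0000
(2,1): Delta=1.3301 Bond=-60.2767
(2,2): Delta=0.0000 Bond=86.9565
V0=43.8905

Risk-neutral probability p* = (R−d)/(u−d) = (1.15−0.61)/(1.49−0.61) = 0.6136.
Terminal values V(3,·): V(3,0)=0.0000, V(3,1)=0.0000, V(3,2)=100.0000, V(3,3)=100.0000
  t=2,j=0: stock 34.9774 → up 52.1163 (V=0.0000), down 21.3362 (V=0.0000). Price 0.0000; hedge Δ=0.0000, bond B=0.0000.
  t=2,j=1: stock 85.4366 → up 127.3005 (V=100.0000), down 52.1163 (V=0.0000). Price 53.3597; hedge Δ=1.3301, bond B=-60.2767.
  t=2,j=2: stock 208.6894 → up 310.9472 (V=100.0000), down 127.3005 (V=100.0000). Price 86.9565; hedge Δ=0.0000, bond B=86.9565.
  t=1,j=0: stock 57.3400 → up 85.4366 (V=53.3597), down 34.9774 (V=0.0000). Price 28.4726; hedge Δ=1.0575, bond B=-32.1634.
  t=1,j=1: stock 140.0600 → up 208.6894 (V=86.9565), down 85.4366 (V=53.3597). Price 64.3269; hedge Δ=0.2726, bond B=26.1487.
  t=0,j=0: stock 94.0000 → up 140.0600 (V=64.3269), down 57.3400 (V=28.4726). Price 43.8905; hedge Δ=0.4334, bond B=3.1469.
Self-financing check: at every node Δ·S+B equals the discounted successor values.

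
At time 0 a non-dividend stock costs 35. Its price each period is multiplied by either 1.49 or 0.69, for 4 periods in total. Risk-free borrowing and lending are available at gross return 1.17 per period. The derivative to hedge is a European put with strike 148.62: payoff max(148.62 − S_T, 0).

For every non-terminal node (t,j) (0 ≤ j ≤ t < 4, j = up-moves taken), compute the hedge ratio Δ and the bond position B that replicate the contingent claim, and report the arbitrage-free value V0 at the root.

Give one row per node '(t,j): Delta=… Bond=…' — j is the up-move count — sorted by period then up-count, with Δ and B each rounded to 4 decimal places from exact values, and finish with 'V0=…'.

(0,0): Delta=-0.8849 Bond=76.9360
(1,0): Delta=-1.0000 Bond=92.7940
(1,1): Delta=-0.8494 Bond=88.1626
(2,0): Delta=-1.0000 Bond=108.5689
(2,1): Delta=-1.0000 Bond=108.5689
(2,2): Delta=-0.8029 Bond=99.5377
(3,0): Delta=-1.0000 Bond=127.0256
(3,1): Delta=-1.0000 Bond=127.0256
(3,2): Delta=-1.0000 Bond=127.0256
(3,3): Delta=-0.7421 Bond=109.4148
V0=45.9633

Under the risk-neutral measure, an up-move has probability p* = (R−d)/(u−d) = 0.6000 and values discount at R = 1.17.
Payoff layer (t=4): V(4,0)=140.6865, V(4,1)=131.4883, V(4,2)=111.6254, V(4,3)=68.7330, V(4,4)=0.0000
(3,0): S=11.4978. Δ = (V_up−V_dn)/(S_up−S_dn) = (131.4883−140.6865)/(17.1317−7.9335) = -1.0000. V = [p*·131.4883 + (1−p*)·140.6865]/1.17 = 115.5278. B = V − Δ·S = 127.0256.
(3,1): S=24.8286. Δ = (V_up−V_dn)/(S_up−S_dn) = (111.6254−131.4883)/(36.9946−17.1317) = -1.0000. V = [p*·111.6254 + (1−p*)·131.4883]/1.17 = 102.1970. B = V − Δ·S = 127.0256.
(3,2): S=53.6154. Δ = (V_up−V_dn)/(S_up−S_dn) = (68.7330−111.6254)/(79.8870−36.9946) = -1.0000. V = [p*·68.7330 + (1−p*)·111.6254]/1.17 = 73.4102. B = V − Δ·S = 127.0256.
(3,3): S=115.7782. Δ = (V_up−V_dn)/(S_up−S_dn) = (0.0000−68.7330)/(172.5095−79.8870) = -0.7421. V = [p*·0.0000 + (1−p*)·68.7330]/1.17 = 23.4985. B = V − Δ·S = 109.4148.
(2,0): S=16.6635. Δ = (V_up−V_dn)/(S_up−S_dn) = (102.1970−115.5278)/(24.8286−11.4978) = -1.0000. V = [p*·102.1970 + (1−p*)·115.5278]/1.17 = 91.9054. B = V − Δ·S = 108.5689.
(2,1): S=35.9835. Δ = (V_up−V_dn)/(S_up−S_dn) = (73.4102−102.1970)/(53.6154−24.8286) = -1.0000. V = [p*·73.4102 + (1−p*)·102.1970]/1.17 = 72.5854. B = V − Δ·S = 108.5689.
(2,2): S=77.7035. Δ = (V_up−V_dn)/(S_up−S_dn) = (23.4985−73.4102)/(115.7782−53.6154) = -0.8029. V = [p*·23.4985 + (1−p*)·73.4102]/1.17 = 37.1480. B = V − Δ·S = 99.5377.
(1,0): S=24.1500. Δ = (V_up−V_dn)/(S_up−S_dn) = (72.5854−91.9054)/(35.9835−16.6635) = -1.0000. V = [p*·72.5854 + (1−p*)·91.9054]/1.17 = 68.6440. B = V − Δ·S = 92.7940.
(1,1): S=52.1500. Δ = (V_up−V_dn)/(S_up−S_dn) = (37.1480−72.5854)/(77.7035−35.9835) = -0.8494. V = [p*·37.1480 + (1−p*)·72.5854]/1.17 = 43.8658. B = V − Δ·S = 88.1626.
(0,0): S=35.0000. Δ = (V_up−V_dn)/(S_up−S_dn) = (43.8658−68.6440)/(52.1500−24.1500) = -0.8849. V = [p*·43.8658 + (1−p*)·68.6440]/1.17 = 45.9633. B = V − Δ·S = 76.9360.
Self-financing check: at every node Δ·S+B equals the discounted successor values.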